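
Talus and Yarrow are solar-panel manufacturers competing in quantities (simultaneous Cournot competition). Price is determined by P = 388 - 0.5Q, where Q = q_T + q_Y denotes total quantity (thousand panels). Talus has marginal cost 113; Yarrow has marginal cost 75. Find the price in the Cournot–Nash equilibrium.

Talus's profit: π_T = (388 - 0.5Q)q_T - (113q_T). Setting ∂π_T/∂q_T = 0: 275 - q_T - (1/2)(q_Y) = 0.
Yarrow's first-order condition: 313 - q_Y - (1/2)(q_T) = 0.
So q_T = (275 - (1/2)q_Y) and q_Y = (313 - (1/2)q_T).
Solving the pair: q_T = 158, q_Y = 234.
Total output Q = 392, so price P = 388 - (1/2)·392 = 192.

192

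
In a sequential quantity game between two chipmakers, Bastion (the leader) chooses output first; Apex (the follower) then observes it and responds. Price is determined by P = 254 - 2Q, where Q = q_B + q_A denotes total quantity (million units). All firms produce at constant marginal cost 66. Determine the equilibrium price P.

Solve by backward induction. Given q_B, the follower Apex maximises π_A = (254 - 2q_B - 2q_A)q_A - 66q_A.
Setting the follower's marginal profit to zero, 188 - 2q_B - 4q_A = 0, i.e. q_A = (188 - 2q_B)/4.
Bastion substitutes q_A(q_B) into its own profit: π_B = q_B(254 - 2q_B - (188 - 2q_B)/2) - 66q_B = (160 - q_B)q_B - 66q_B.
Leader FOC: 94 - 2q_B = 0, so q_B = 47.
Then q_A = (188 - 2·47)/4 = 47/2.
Total output Q = 141/2, so price P = 254 - 2·(141/2) = 113.

113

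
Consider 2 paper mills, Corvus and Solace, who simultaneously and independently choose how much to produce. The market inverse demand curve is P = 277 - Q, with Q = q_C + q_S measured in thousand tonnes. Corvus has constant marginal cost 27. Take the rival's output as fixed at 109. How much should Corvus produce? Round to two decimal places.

With the rival's output fixed at 109, Corvus's profit is π_C = (277 - 109 - q_C)q_C - (27q_C) = (168 - q_C)q_C - (27q_C).
∂π_C/∂q_C = 141 - 2q_C = 0, so q_C = 141/2.

70.50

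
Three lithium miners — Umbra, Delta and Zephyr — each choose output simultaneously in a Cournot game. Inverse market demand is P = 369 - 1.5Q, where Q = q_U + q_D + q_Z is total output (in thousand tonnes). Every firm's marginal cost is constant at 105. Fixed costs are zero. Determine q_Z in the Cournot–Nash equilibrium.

A representative firm's profit is π_i = q_i(369 - 1.5Q) - 105q_i.
First-order condition (treating rivals' output as given): 264 - 3q_i - (3/2)·Σ_{j≠i} q_j = 0.
By symmetry each firm produces the same amount; substituting Σ_{j≠i} q_j = 2q_i yields q_i = 264/6 = 44.

44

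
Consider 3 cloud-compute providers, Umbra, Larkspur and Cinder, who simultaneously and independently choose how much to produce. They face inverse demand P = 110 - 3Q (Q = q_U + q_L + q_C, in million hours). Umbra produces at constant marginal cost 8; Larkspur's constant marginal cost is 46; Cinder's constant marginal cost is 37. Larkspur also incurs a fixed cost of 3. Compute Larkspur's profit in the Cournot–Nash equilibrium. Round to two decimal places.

3.02

Umbra's profit: π_U = (110 - 3Q)q_U - (8q_U). Setting ∂π_U/∂q_U = 0: 102 - 6q_U - 3(q_L + q_C) = 0.
Larkspur's profit: π_L = (110 - 3Q)q_L - (46q_L). Setting ∂π_L/∂q_L = 0: 64 - 6q_L - 3(q_U + q_C) = 0.
Cinder's profit: π_C = (110 - 3Q)q_C - (37q_C). Setting ∂π_C/∂q_C = 0: 73 - 6q_C - 3(q_U + q_L) = 0.
Summing all 3 equations gives 239 − 12Q = 0, hence Q = 239/12.
Back-substituting: q_U = (102 − 239/4)/3 = 169/12, q_L = (64 − 239/4)/3 = 17/12, q_C = (73 − 239/4)/3 = 53/12.
Price P = 110 - 3·(239/12) = 201/4.
Larkspur's profit: (201/4 - 46)·(17/12) - 3 = 145/48.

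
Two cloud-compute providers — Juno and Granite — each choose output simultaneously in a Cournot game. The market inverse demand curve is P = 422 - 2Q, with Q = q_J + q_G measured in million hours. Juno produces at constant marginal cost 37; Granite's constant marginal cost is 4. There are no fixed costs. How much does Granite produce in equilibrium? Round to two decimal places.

Juno's profit: π_J = (422 - 2Q)q_J - (37q_J). Setting ∂π_J/∂q_J = 0: 385 - 4q_J - 2(q_G) = 0.
Granite's profit: π_G = (422 - 2Q)q_G - (4q_G). Setting ∂π_G/∂q_G = 0: 418 - 4q_G - 2(q_J) = 0.
So q_J = (385 - 2q_G)/4 and q_G = (418 - 2q_J)/4.
Substituting one into the other gives q_J = 176/3 and q_G = 451/6.

75.17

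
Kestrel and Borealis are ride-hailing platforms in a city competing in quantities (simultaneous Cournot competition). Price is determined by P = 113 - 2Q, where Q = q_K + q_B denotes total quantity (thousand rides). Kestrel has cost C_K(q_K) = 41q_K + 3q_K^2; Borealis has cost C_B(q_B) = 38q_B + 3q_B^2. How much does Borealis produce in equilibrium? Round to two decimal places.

Kestrel's profit: π_K = (113 - 2Q)q_K - (41q_K + 3q_K²). Setting ∂π_K/∂q_K = 0: 72 - 10q_K - 2(q_B) = 0.
Borealis's profit: π_B = (113 - 2Q)q_B - (38q_B + 3q_B²). Setting ∂π_B/∂q_B = 0: 75 - 10q_B - 2(q_K) = 0.
So q_K = (72 - 2q_B)/10 and q_B = (75 - 2q_K)/10.
Substituting one into the other gives q_K = 95/16 and q_B = 101/16.

6.31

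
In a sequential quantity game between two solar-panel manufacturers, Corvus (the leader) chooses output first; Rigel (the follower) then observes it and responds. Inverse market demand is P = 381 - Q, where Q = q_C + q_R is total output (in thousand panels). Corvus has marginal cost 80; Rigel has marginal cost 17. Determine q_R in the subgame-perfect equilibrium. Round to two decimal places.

The follower Rigel best-responds to any q_C: π_R = (381 - Q)q_R - 17q_R.
Setting the follower's marginal profit to zero, 364 - q_C - 2q_R = 0, i.e. q_R = (364 - q_C)/2.
The leader anticipates this reaction. Substituting into P = 381 - Q gives P = 199 - (1/2)q_C, so π_C = (199 - (1/2)q_C)q_C - 80q_C.
Maximising: ∂π_C/∂q_C = 119 - q_C = 0, giving q_C = 119.
Then q_R = (364 - 119)/2 = 245/2.

122.50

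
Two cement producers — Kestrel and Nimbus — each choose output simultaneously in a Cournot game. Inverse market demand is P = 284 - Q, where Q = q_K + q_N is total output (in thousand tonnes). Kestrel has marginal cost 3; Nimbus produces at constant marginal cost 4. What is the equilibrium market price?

97

Kestrel's profit: π_K = (284 - Q)q_K - (3q_K). Setting ∂π_K/∂q_K = 0: 281 - 2q_K - (q_N) = 0.
Nimbus's first-order condition: 280 - 2q_N - (q_K) = 0.
Best responses: q_K = (281 - q_N)/2, q_N = (280 - q_K)/2.
Substituting one into the other gives q_K = 94 and q_N = 93.
Total output Q = 187, so price P = 284 - 187 = 97.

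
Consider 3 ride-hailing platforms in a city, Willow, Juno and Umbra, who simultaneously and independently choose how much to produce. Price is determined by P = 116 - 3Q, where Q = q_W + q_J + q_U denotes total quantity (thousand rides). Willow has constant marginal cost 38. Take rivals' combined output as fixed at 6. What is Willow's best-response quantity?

With rivals' combined output fixed at 6, Willow's profit is π_W = (116 - 3·6 - 3q_W)q_W - (38q_W) = (98 - 3q_W)q_W - (38q_W).
∂π_W/∂q_W = 60 - 6q_W = 0, so q_W = 10.

10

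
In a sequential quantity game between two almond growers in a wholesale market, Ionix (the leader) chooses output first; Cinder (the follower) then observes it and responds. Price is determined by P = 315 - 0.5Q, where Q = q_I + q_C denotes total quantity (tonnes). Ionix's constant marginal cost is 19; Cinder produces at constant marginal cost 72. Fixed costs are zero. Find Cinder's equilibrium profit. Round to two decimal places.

2346.13

The follower Cinder best-responds to any q_I: π_C = (315 - 0.5Q)q_C - 72q_C.
Setting the follower's marginal profit to zero, 243 - (1/2)q_I - q_C = 0, i.e. q_C = (243 - (1/2)q_I).
The leader anticipates this reaction. Substituting into P = 315 - 0.5Q gives P = 387/2 - (1/4)q_I, so π_I = (387/2 - (1/4)q_I)q_I - 19q_I.
The leader's first-order condition 349/2 - (1/2)q_I = 0 yields q_I = 349.
Then q_C = (243 - (1/2)·349) = 137/2.
Price P = 315 - (1/2)·(835/2) = 425/4.
Cinder's profit: (425/4 - 72)·(137/2) = 2346.1250.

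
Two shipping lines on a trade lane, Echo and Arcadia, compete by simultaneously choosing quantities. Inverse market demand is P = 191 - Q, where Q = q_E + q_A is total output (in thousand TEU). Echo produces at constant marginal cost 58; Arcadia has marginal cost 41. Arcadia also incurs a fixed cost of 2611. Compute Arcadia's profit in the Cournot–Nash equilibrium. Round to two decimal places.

Echo's profit: π_E = (191 - Q)q_E - (58q_E). Setting ∂π_E/∂q_E = 0: 133 - 2q_E - (q_A) = 0.
Arcadia's first-order condition: 150 - 2q_A - (q_E) = 0.
So q_E = (133 - q_A)/2 and q_A = (150 - q_E)/2.
Substituting one into the other gives q_E = 116/3 and q_A = 167/3.
Price P = 191 - 283/3 = 290/3.
Arcadia's profit: (290/3 - 41)·(167/3) - 2611 = 487.7778.

487.78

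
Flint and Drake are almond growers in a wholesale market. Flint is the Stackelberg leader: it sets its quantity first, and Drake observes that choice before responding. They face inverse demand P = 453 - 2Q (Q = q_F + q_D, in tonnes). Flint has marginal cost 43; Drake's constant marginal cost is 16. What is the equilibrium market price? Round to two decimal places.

138.75

Solve by backward induction. Given q_F, the follower Drake maximises π_D = (453 - 2q_F - 2q_D)q_D - 16q_D.
Setting the follower's marginal profit to zero, 437 - 2q_F - 4q_D = 0, i.e. q_D = (437 - 2q_F)/4.
The leader anticipates this reaction. Substituting into P = 453 - 2Q gives P = 469/2 - q_F, so π_F = (469/2 - q_F)q_F - 43q_F.
The leader's first-order condition 383/2 - 2q_F = 0 yields q_F = 383/4.
Then q_D = (437 - 2·(383/4))/4 = 491/8.
Total output Q = 1257/8, so price P = 453 - 2·(1257/8) = 555/4.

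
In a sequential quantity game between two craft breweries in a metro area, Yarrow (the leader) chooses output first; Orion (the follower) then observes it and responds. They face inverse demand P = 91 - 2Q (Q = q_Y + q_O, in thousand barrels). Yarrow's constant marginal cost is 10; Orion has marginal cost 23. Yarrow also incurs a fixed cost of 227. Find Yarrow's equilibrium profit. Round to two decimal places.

The follower Orion best-responds to any q_Y: π_O = (91 - 2Q)q_O - 23q_O.
∂π_O/∂q_O = 68 - 2q_Y - 4q_O = 0 gives the reaction function q_O = (68 - 2q_Y)/4.
Yarrow substitutes q_O(q_Y) into its own profit: π_Y = q_Y(91 - 2q_Y - (68 - 2q_Y)/2) - 10q_Y = (57 - q_Y)q_Y - 10q_Y.
The leader's first-order condition 47 - 2q_Y = 0 yields q_Y = 47/2.
Then q_O = (68 - 2·(47/2))/4 = 21/4.
Price P = 91 - 2·(115/4) = 67/2.
Yarrow's profit: (67/2 - 10)·(47/2) - 227 = 1301/4.

325.25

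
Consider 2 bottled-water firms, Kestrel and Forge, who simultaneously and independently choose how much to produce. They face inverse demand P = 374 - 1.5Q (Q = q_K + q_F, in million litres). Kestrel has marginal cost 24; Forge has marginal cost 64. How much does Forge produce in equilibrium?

Kestrel's profit: π_K = (374 - 1.5Q)q_K - (24q_K). Setting ∂π_K/∂q_K = 0: 350 - 3q_K - (3/2)(q_F) = 0.
Forge's profit: π_F = (374 - 1.5Q)q_F - (64q_F). Setting ∂π_F/∂q_F = 0: 310 - 3q_F - (3/2)(q_K) = 0.
Best responses: q_K = (350 - (3/2)q_F)/3, q_F = (310 - (3/2)q_K)/3.
Substituting one into the other gives q_K = 260/3 and q_F = 60.

60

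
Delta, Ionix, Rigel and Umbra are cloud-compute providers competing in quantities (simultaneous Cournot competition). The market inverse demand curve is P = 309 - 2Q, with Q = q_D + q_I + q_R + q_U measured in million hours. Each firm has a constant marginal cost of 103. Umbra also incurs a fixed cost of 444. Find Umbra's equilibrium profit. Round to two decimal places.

A representative firm's profit is π_i = q_i(309 - 2Q) - 103q_i.
First-order condition (treating rivals' output as given): 206 - 4q_i - 2·Σ_{j≠i} q_j = 0.
By symmetry each firm produces the same amount; substituting Σ_{j≠i} q_j = 3q_i yields q_i = 206/10 = 103/5.
Price P = 309 - 2·(412/5) = 721/5.
Umbra's profit: (721/5 - 103)·(103/5) - 444 = 404.7200.

404.72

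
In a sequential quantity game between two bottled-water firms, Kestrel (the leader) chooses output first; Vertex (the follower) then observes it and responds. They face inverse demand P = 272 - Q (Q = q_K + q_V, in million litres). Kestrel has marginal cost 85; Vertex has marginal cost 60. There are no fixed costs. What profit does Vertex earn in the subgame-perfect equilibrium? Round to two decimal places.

4290.25

The follower Vertex best-responds to any q_K: π_V = (272 - Q)q_V - 60q_V.
Setting the follower's marginal profit to zero, 212 - q_K - 2q_V = 0, i.e. q_V = (212 - q_K)/2.
The leader anticipates this reaction. Substituting into P = 272 - Q gives P = 166 - (1/2)q_K, so π_K = (166 - (1/2)q_K)q_K - 85q_K.
The leader's first-order condition 81 - q_K = 0 yields q_K = 81.
Then q_V = (212 - 81)/2 = 131/2.
Price P = 272 - 293/2 = 251/2.
Vertex's profit: (251/2 - 60)·(131/2) = 4290.2500.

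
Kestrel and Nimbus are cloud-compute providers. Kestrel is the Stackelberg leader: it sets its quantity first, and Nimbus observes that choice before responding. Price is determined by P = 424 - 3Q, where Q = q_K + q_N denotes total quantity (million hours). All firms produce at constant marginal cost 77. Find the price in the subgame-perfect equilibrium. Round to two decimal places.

The follower Nimbus best-responds to any q_K: π_N = (424 - 3Q)q_N - 77q_N.
∂π_N/∂q_N = 347 - 3q_K - 6q_N = 0 gives the reaction function q_N = (347 - 3q_K)/6.
The leader anticipates this reaction. Substituting into P = 424 - 3Q gives P = 501/2 - (3/2)q_K, so π_K = (501/2 - (3/2)q_K)q_K - 77q_K.
Maximising: ∂π_K/∂q_K = 347/2 - 3q_K = 0, giving q_K = 347/6.
Then q_N = (347 - 3·(347/6))/6 = 347/12.
Total output Q = 347/4, so price P = 424 - 3·(347/4) = 655/4.

163.75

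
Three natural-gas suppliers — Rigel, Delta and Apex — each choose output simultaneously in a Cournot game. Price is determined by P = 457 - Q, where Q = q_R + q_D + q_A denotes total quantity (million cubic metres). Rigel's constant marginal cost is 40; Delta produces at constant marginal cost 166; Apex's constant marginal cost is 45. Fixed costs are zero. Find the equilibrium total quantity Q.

280

Rigel's profit: π_R = (457 - Q)q_R - (40q_R). Setting ∂π_R/∂q_R = 0: 417 - 2q_R - (q_D + q_A) = 0.
Delta's first-order condition: 291 - 2q_D - (q_R + q_A) = 0.
Apex's profit: π_A = (457 - Q)q_A - (45q_A). Setting ∂π_A/∂q_A = 0: 412 - 2q_A - (q_R + q_D) = 0.
Adding the 3 conditions: 1120 − 2Q − 2Q = 0, i.e. Q = 280.
Back-substituting: q_R = (417 − 280) = 137, q_D = (291 − 280) = 11, q_A = (412 − 280) = 132.
Total output Q = 137 + 11 + 132 = 280.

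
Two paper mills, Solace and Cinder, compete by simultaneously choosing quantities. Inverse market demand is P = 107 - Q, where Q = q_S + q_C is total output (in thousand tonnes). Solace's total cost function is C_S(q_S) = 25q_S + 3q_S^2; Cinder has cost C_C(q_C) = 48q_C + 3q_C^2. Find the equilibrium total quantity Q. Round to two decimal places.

15.67

Solace's profit: π_S = (107 - Q)q_S - (25q_S + 3q_S²). Setting ∂π_S/∂q_S = 0: 82 - 8q_S - (q_C) = 0.
Cinder's profit: π_C = (107 - Q)q_C - (48q_C + 3q_C²). Setting ∂π_C/∂q_C = 0: 59 - 8q_C - (q_S) = 0.
Rearranging gives the reaction functions q_S = (82 - q_C)/8 and q_C = (59 - q_S)/8.
Substituting one into the other gives q_S = 199/21 and q_C = 130/21.
Total output Q = 199/21 + 130/21 = 47/3.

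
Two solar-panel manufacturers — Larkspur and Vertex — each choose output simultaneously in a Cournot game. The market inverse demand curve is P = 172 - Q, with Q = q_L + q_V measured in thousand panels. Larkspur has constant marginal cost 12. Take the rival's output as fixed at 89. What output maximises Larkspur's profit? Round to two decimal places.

With the rival's output fixed at 89, Larkspur's profit is π_L = (172 - 89 - q_L)q_L - (12q_L) = (83 - q_L)q_L - (12q_L).
∂π_L/∂q_L = 71 - 2q_L = 0, so q_L = 71/2.

35.50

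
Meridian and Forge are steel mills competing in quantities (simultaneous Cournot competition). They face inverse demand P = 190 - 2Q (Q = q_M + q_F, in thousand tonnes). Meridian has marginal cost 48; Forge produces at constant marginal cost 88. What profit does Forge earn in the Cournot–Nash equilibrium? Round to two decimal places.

Meridian's profit: π_M = (190 - 2Q)q_M - (48q_M). Setting ∂π_M/∂q_M = 0: 142 - 4q_M - 2(q_F) = 0.
Forge's profit: π_F = (190 - 2Q)q_F - (88q_F). Setting ∂π_F/∂q_F = 0: 102 - 4q_F - 2(q_M) = 0.
Best responses: q_M = (142 - 2q_F)/4, q_F = (102 - 2q_M)/4.
Solving the pair: q_M = 91/3, q_F = 31/3.
Price P = 190 - 2·(122/3) = 326/3.
Forge's profit: (326/3 - 88)·(31/3) = 1922/9.

213.56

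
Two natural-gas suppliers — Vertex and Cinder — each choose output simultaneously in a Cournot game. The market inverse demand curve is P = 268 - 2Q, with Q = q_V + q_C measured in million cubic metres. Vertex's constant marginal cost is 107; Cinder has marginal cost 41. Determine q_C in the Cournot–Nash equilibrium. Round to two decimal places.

Vertex's profit: π_V = (268 - 2Q)q_V - (107q_V). Setting ∂π_V/∂q_V = 0: 161 - 4q_V - 2(q_C) = 0.
Cinder's first-order condition: 227 - 4q_C - 2(q_V) = 0.
Rearranging gives the reaction functions q_V = (161 - 2q_C)/4 and q_C = (227 - 2q_V)/4.
Substituting one into the other gives q_V = 95/6 and q_C = 293/6.

48.83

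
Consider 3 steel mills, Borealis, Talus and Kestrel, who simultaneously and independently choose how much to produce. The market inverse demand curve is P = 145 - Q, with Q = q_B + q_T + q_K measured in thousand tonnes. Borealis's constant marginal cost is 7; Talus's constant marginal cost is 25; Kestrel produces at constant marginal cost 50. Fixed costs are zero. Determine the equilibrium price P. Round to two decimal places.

56.75

Borealis's profit: π_B = (145 - Q)q_B - (7q_B). Setting ∂π_B/∂q_B = 0: 138 - 2q_B - (q_T + q_K) = 0.
Talus's profit: π_T = (145 - Q)q_T - (25q_T). Setting ∂π_T/∂q_T = 0: 120 - 2q_T - (q_B + q_K) = 0.
Kestrel's first-order condition: 95 - 2q_K - (q_B + q_T) = 0.
Summing all 3 equations gives 353 − 4Q = 0, hence Q = 353/4.
Back-substituting: q_B = (138 − 353/4) = 199/4, q_T = (120 − 353/4) = 127/4, q_K = (95 − 353/4) = 27/4.
Total output Q = 353/4, so price P = 145 - 353/4 = 227/4.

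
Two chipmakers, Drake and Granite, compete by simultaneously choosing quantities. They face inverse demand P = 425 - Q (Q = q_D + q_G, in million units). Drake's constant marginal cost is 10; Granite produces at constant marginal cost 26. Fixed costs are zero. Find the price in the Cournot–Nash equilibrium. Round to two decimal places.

Drake's profit: π_D = (425 - Q)q_D - (10q_D). Setting ∂π_D/∂q_D = 0: 415 - 2q_D - (q_G) = 0.
Granite's profit: π_G = (425 - Q)q_G - (26q_G). Setting ∂π_G/∂q_G = 0: 399 - 2q_G - (q_D) = 0.
Best responses: q_D = (415 - q_G)/2, q_G = (399 - q_D)/2.
Solving the pair: q_D = 431/3, q_G = 383/3.
Total output Q = 814/3, so price P = 425 - 814/3 = 461/3.

153.67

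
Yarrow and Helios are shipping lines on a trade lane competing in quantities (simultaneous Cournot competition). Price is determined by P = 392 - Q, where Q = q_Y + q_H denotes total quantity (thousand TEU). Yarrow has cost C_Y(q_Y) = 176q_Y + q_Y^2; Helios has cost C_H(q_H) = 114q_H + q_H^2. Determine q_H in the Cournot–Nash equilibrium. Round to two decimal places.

59.73

Yarrow's profit: π_Y = (392 - Q)q_Y - (176q_Y + q_Y²). Setting ∂π_Y/∂q_Y = 0: 216 - 4q_Y - (q_H) = 0.
Helios's profit: π_H = (392 - Q)q_H - (114q_H + q_H²). Setting ∂π_H/∂q_H = 0: 278 - 4q_H - (q_Y) = 0.
Best responses: q_Y = (216 - q_H)/4, q_H = (278 - q_Y)/4.
Substituting one into the other gives q_Y = 586/15 and q_H = 896/15.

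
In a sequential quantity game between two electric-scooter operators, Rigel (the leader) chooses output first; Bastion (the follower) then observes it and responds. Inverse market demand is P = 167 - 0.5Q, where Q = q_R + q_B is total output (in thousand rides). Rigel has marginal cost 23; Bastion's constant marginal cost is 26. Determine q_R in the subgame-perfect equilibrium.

Solve by backward induction. Given q_R, the follower Bastion maximises π_B = (167 - (1/2)q_R - (1/2)q_B)q_B - 26q_B.
∂π_B/∂q_B = 141 - (1/2)q_R - q_B = 0 gives the reaction function q_B = (141 - (1/2)q_R).
Rigel substitutes q_B(q_R) into its own profit: π_R = q_R(167 - (1/2)q_R - (141 - (1/2)q_R)/2) - 23q_R = (193/2 - (1/4)q_R)q_R - 23q_R.
The leader's first-order condition 147/2 - (1/2)q_R = 0 yields q_R = 147.
Then q_B = (141 - (1/2)·147) = 135/2.

147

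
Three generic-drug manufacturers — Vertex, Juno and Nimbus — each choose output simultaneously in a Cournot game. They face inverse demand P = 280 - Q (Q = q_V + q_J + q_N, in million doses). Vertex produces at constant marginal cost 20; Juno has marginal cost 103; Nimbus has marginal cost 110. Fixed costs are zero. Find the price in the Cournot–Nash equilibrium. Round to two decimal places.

128.25

Vertex's profit: π_V = (280 - Q)q_V - (20q_V). Setting ∂π_V/∂q_V = 0: 260 - 2q_V - (q_J + q_N) = 0.
Juno's first-order condition: 177 - 2q_J - (q_V + q_N) = 0.
Nimbus's first-order condition: 170 - 2q_N - (q_V + q_J) = 0.
Adding the 3 first-order conditions: 607 − 4Q = 0, so Q = 607/4.
Back-substituting: q_V = (260 − 607/4) = 433/4, q_J = (177 − 607/4) = 101/4, q_N = (170 − 607/4) = 73/4.
Total output Q = 607/4, so price P = 280 - 607/4 = 513/4.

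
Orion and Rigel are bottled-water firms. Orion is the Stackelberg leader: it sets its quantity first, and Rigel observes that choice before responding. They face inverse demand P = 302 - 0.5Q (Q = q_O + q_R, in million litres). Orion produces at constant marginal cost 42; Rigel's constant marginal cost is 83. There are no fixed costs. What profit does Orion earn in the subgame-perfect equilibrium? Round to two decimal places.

The follower Rigel best-responds to any q_O: π_R = (302 - 0.5Q)q_R - 83q_R.
Follower FOC: 219 - (1/2)q_O - q_R = 0, so q_R(q_O) = (219 - (1/2)q_O).
Orion substitutes q_R(q_O) into its own profit: π_O = q_O(302 - (1/2)q_O - (219 - (1/2)q_O)/2) - 42q_O = (385/2 - (1/4)q_O)q_O - 42q_O.
The leader's first-order condition 301/2 - (1/2)q_O = 0 yields q_O = 301.
Then q_R = (219 - (1/2)·301) = 137/2.
Price P = 302 - (1/2)·(739/2) = 469/4.
Orion's profit: (469/4 - 42)·301 = 22650.2500.

22650.25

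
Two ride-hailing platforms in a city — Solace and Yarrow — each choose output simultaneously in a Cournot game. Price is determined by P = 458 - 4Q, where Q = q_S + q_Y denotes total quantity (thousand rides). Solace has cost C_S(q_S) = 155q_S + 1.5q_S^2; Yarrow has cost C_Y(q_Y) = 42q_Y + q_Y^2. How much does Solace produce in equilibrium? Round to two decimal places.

Solace's profit: π_S = (458 - 4Q)q_S - (155q_S + (3/2)q_S²). Setting ∂π_S/∂q_S = 0: 303 - 11q_S - 4(q_Y) = 0.
Yarrow's profit: π_Y = (458 - 4Q)q_Y - (42q_Y + q_Y²). Setting ∂π_Y/∂q_Y = 0: 416 - 10q_Y - 4(q_S) = 0.
So q_S = (303 - 4q_Y)/11 and q_Y = (416 - 4q_S)/10.
Substituting one into the other gives q_S = 683/47 and q_Y = 1682/47.

14.53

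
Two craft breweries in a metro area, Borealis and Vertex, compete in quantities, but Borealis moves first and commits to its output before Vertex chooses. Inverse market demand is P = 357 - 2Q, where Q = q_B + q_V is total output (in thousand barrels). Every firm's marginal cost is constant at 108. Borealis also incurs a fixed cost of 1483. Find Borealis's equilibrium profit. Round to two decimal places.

Solve by backward induction. Given q_B, the follower Vertex maximises π_V = (357 - 2q_B - 2q_V)q_V - 108q_V.
∂π_V/∂q_V = 249 - 2q_B - 4q_V = 0 gives the reaction function q_V = (249 - 2q_B)/4.
The leader anticipates this reaction. Substituting into P = 357 - 2Q gives P = 465/2 - q_B, so π_B = (465/2 - q_B)q_B - 108q_B.
Maximising: ∂π_B/∂q_B = 249/2 - 2q_B = 0, giving q_B = 249/4.
Then q_V = (249 - 2·(249/4))/4 = 249/8.
Price P = 357 - 2·(747/8) = 681/4.
Borealis's profit: (681/4 - 108)·(249/4) - 1483 = 2392.0625.

2392.06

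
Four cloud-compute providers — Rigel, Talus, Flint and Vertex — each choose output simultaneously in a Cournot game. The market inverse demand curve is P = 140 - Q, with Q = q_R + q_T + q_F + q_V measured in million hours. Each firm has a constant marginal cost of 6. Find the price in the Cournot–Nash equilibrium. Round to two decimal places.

32.80

A representative firm's profit is π_i = q_i(140 - Q) - 6q_i.
Setting ∂π_i/∂q_i = 0 with rivals' quantities fixed: 134 - 2q_i - Σ_{j≠i} q_j = 0.
By symmetry each firm produces the same amount; substituting Σ_{j≠i} q_j = 3q_i yields q_i = 134/5.
Total output Q = 536/5, so price P = 140 - 536/5 = 164/5.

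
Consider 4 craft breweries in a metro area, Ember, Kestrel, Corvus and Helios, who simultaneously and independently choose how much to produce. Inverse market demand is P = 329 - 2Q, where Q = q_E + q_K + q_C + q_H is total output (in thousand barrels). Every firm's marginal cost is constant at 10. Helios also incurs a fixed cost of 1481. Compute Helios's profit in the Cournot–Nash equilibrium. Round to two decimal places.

554.22

Each firm earns π_i = (329 - 2Q)q_i - 10q_i.
Setting ∂π_i/∂q_i = 0 with rivals' quantities fixed: 319 - 4q_i - 2·Σ_{j≠i} q_j = 0.
With identical firms every q_j equals q_i, so Σ_{j≠i} q_j = 3q_i and 319 = 10q_i, giving q_i = 319/10.
Price P = 329 - 2·(638/5) = 369/5.
Helios's profit: (369/5 - 10)·(319/10) - 1481 = 554.2200.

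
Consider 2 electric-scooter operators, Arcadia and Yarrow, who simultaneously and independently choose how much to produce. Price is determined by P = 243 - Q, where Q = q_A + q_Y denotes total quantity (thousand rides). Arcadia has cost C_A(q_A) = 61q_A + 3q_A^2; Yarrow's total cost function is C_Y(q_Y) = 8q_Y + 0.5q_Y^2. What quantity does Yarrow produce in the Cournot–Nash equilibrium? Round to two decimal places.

Arcadia's profit: π_A = (243 - Q)q_A - (61q_A + 3q_A²). Setting ∂π_A/∂q_A = 0: 182 - 8q_A - (q_Y) = 0.
Yarrow's first-order condition: 235 - 3q_Y - (q_A) = 0.
Rearranging gives the reaction functions q_A = (182 - q_Y)/8 and q_Y = (235 - q_A)/3.
Substituting one into the other gives q_A = 311/23 and q_Y = 1698/23.

73.83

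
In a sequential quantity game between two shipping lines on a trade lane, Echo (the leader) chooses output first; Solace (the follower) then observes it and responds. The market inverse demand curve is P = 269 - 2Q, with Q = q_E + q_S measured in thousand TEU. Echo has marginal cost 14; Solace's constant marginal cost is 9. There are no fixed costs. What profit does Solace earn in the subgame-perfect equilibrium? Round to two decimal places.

The follower Solace best-responds to any q_E: π_S = (269 - 2Q)q_S - 9q_S.
Follower FOC: 260 - 2q_E - 4q_S = 0, so q_S(q_E) = (260 - 2q_E)/4.
The leader anticipates this reaction. Substituting into P = 269 - 2Q gives P = 139 - q_E, so π_E = (139 - q_E)q_E - 14q_E.
The leader's first-order condition 125 - 2q_E = 0 yields q_E = 125/2.
Then q_S = (260 - 2·(125/2))/4 = 135/4.
Price P = 269 - 2·(385/4) = 153/2.
Solace's profit: (153/2 - 9)·(135/4) = 2278.1250.

2278.13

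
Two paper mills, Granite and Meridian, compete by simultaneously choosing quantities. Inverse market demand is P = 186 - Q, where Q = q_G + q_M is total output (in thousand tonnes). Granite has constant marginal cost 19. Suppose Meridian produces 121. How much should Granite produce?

23

With the rival's output fixed at 121, Granite's profit is π_G = (186 - 121 - q_G)q_G - (19q_G) = (65 - q_G)q_G - (19q_G).
∂π_G/∂q_G = 46 - 2q_G = 0, so q_G = 23.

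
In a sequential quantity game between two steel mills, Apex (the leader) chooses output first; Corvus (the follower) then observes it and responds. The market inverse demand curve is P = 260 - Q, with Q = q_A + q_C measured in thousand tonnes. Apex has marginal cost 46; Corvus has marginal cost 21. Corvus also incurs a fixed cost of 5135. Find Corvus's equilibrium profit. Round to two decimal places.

85.06

The follower Corvus best-responds to any q_A: π_C = (260 - Q)q_C - 21q_C.
Setting the follower's marginal profit to zero, 239 - q_A - 2q_C = 0, i.e. q_C = (239 - q_A)/2.
Apex substitutes q_C(q_A) into its own profit: π_A = q_A(260 - q_A - (239 - q_A)/2) - 46q_A = (281/2 - (1/2)q_A)q_A - 46q_A.
The leader's first-order condition 189/2 - q_A = 0 yields q_A = 189/2.
Then q_C = (239 - 189/2)/2 = 289/4.
Price P = 260 - 667/4 = 373/4.
Corvus's profit: (373/4 - 21)·(289/4) - 5135 = 1361/16.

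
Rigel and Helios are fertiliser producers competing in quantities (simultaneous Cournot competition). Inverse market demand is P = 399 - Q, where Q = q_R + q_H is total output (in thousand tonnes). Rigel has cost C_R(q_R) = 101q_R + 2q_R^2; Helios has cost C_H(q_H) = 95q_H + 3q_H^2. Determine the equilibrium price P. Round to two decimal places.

322.28

Rigel's profit: π_R = (399 - Q)q_R - (101q_R + 2q_R²). Setting ∂π_R/∂q_R = 0: 298 - 6q_R - (q_H) = 0.
Helios's first-order condition: 304 - 8q_H - (q_R) = 0.
Best responses: q_R = (298 - q_H)/6, q_H = (304 - q_R)/8.
Solving the pair: q_R = 44.2553, q_H = 1526/47.
Total output Q = 76.7234, so price P = 399 - 76.7234 = 322.2766.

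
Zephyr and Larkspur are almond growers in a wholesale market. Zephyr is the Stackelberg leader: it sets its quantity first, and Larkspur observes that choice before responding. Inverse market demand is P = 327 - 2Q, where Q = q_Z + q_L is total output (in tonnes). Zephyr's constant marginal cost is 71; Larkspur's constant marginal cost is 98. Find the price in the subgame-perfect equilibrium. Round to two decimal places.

141.75

The follower Larkspur best-responds to any q_Z: π_L = (327 - 2Q)q_L - 98q_L.
Setting the follower's marginal profit to zero, 229 - 2q_Z - 4q_L = 0, i.e. q_L = (229 - 2q_Z)/4.
The leader anticipates this reaction. Substituting into P = 327 - 2Q gives P = 425/2 - q_Z, so π_Z = (425/2 - q_Z)q_Z - 71q_Z.
Maximising: ∂π_Z/∂q_Z = 283/2 - 2q_Z = 0, giving q_Z = 283/4.
Then q_L = (229 - 2·(283/4))/4 = 175/8.
Total output Q = 741/8, so price P = 327 - 2·(741/8) = 567/4.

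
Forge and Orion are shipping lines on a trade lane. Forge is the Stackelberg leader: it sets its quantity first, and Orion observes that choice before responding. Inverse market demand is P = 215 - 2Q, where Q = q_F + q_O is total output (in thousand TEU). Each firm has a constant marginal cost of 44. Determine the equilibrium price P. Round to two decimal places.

86.75

The follower Orion best-responds to any q_F: π_O = (215 - 2Q)q_O - 44q_O.
∂π_O/∂q_O = 171 - 2q_F - 4q_O = 0 gives the reaction function q_O = (171 - 2q_F)/4.
The leader anticipates this reaction. Substituting into P = 215 - 2Q gives P = 259/2 - q_F, so π_F = (259/2 - q_F)q_F - 44q_F.
Leader FOC: 171/2 - 2q_F = 0, so q_F = 171/4.
Then q_O = (171 - 2·(171/4))/4 = 171/8.
Total output Q = 513/8, so price P = 215 - 2·(513/8) = 347/4.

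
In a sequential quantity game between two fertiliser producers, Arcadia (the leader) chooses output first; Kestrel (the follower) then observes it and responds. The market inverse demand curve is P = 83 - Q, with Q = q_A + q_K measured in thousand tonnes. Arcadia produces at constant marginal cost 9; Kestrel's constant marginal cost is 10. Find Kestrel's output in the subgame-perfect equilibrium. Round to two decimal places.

Solve by backward induction. Given q_A, the follower Kestrel maximises π_K = (83 - q_A - q_K)q_K - 10q_K.
Follower FOC: 73 - q_A - 2q_K = 0, so q_K(q_A) = (73 - q_A)/2.
Arcadia substitutes q_K(q_A) into its own profit: π_A = q_A(83 - q_A - (73 - q_A)/2) - 9q_A = (93/2 - (1/2)q_A)q_A - 9q_A.
The leader's first-order condition 75/2 - q_A = 0 yields q_A = 75/2.
Then q_K = (73 - 75/2)/2 = 71/4.

17.75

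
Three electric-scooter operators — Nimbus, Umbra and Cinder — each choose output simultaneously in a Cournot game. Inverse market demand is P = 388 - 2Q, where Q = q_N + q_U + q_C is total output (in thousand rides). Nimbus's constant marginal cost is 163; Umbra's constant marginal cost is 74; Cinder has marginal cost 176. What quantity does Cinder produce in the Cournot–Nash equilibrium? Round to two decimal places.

Nimbus's profit: π_N = (388 - 2Q)q_N - (163q_N). Setting ∂π_N/∂q_N = 0: 225 - 4q_N - 2(q_U + q_C) = 0.
Umbra's first-order condition: 314 - 4q_U - 2(q_N + q_C) = 0.
Cinder's profit: π_C = (388 - 2Q)q_C - (176q_C). Setting ∂π_C/∂q_C = 0: 212 - 4q_C - 2(q_N + q_U) = 0.
Adding the 3 first-order conditions: 751 − 8Q = 0, so Q = 751/8.
Back-substituting: q_N = (225 − 751/4)/2 = 149/8, q_U = (314 − 751/4)/2 = 505/8, q_C = (212 − 751/4)/2 = 97/8.

12.13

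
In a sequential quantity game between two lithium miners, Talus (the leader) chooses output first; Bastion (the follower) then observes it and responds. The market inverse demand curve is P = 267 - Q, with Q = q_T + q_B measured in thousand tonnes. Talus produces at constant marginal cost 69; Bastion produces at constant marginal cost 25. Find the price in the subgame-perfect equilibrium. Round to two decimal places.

Solve by backward induction. Given q_T, the follower Bastion maximises π_B = (267 - q_T - q_B)q_B - 25q_B.
∂π_B/∂q_B = 242 - q_T - 2q_B = 0 gives the reaction function q_B = (242 - q_T)/2.
Talus substitutes q_B(q_T) into its own profit: π_T = q_T(267 - q_T - (242 - q_T)/2) - 69q_T = (146 - (1/2)q_T)q_T - 69q_T.
Leader FOC: 77 - q_T = 0, so q_T = 77.
Then q_B = (242 - 77)/2 = 165/2.
Total output Q = 319/2, so price P = 267 - 319/2 = 215/2.

107.50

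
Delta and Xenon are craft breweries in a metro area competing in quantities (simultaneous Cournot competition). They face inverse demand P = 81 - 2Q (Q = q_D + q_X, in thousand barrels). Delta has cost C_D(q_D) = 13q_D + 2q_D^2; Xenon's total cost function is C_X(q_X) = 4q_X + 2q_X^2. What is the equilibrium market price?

Delta's profit: π_D = (81 - 2Q)q_D - (13q_D + 2q_D²). Setting ∂π_D/∂q_D = 0: 68 - 8q_D - 2(q_X) = 0.
Xenon's profit: π_X = (81 - 2Q)q_X - (4q_X + 2q_X²). Setting ∂π_X/∂q_X = 0: 77 - 8q_X - 2(q_D) = 0.
Best responses: q_D = (68 - 2q_X)/8, q_X = (77 - 2q_D)/8.
Solving the pair: q_D = 13/2, q_X = 8.
Total output Q = 29/2, so price P = 81 - 2·(29/2) = 52.

52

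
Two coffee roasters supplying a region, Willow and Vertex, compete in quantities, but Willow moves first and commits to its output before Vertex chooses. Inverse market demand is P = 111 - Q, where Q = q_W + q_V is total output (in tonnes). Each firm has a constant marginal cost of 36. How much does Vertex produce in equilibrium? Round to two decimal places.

18.75

The follower Vertex best-responds to any q_W: π_V = (111 - Q)q_V - 36q_V.
∂π_V/∂q_V = 75 - q_W - 2q_V = 0 gives the reaction function q_V = (75 - q_W)/2.
Willow substitutes q_V(q_W) into its own profit: π_W = q_W(111 - q_W - (75 - q_W)/2) - 36q_W = (147/2 - (1/2)q_W)q_W - 36q_W.
Leader FOC: 75/2 - q_W = 0, so q_W = 75/2.
Then q_V = (75 - 75/2)/2 = 75/4.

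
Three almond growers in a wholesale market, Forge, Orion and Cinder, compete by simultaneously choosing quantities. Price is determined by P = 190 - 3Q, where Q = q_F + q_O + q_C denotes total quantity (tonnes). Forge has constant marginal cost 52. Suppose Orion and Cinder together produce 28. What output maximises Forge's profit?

With rivals' combined output fixed at 28, Forge's profit is π_F = (190 - 3·28 - 3q_F)q_F - (52q_F) = (106 - 3q_F)q_F - (52q_F).
∂π_F/∂q_F = 54 - 6q_F = 0, so q_F = 9.

9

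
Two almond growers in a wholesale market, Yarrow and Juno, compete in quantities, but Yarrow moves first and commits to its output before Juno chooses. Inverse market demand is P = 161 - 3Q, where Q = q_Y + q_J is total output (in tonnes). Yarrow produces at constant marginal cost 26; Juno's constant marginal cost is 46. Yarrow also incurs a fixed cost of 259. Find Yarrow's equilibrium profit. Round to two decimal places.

742.04

Solve by backward induction. Given q_Y, the follower Juno maximises π_J = (161 - 3q_Y - 3q_J)q_J - 46q_J.
Follower FOC: 115 - 3q_Y - 6q_J = 0, so q_J(q_Y) = (115 - 3q_Y)/6.
The leader anticipates this reaction. Substituting into P = 161 - 3Q gives P = 207/2 - (3/2)q_Y, so π_Y = (207/2 - (3/2)q_Y)q_Y - 26q_Y.
The leader's first-order condition 155/2 - 3q_Y = 0 yields q_Y = 155/6.
Then q_J = (115 - 3·(155/6))/6 = 25/4.
Price P = 161 - 3·(385/12) = 259/4.
Yarrow's profit: (259/4 - 26)·(155/6) - 259 = 742.0417.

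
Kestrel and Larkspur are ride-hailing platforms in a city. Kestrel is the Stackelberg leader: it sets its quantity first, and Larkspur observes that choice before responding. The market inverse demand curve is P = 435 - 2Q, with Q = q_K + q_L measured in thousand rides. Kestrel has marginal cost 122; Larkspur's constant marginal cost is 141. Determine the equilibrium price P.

The follower Larkspur best-responds to any q_K: π_L = (435 - 2Q)q_L - 141q_L.
Follower FOC: 294 - 2q_K - 4q_L = 0, so q_L(q_K) = (294 - 2q_K)/4.
Kestrel substitutes q_L(q_K) into its own profit: π_K = q_K(435 - 2q_K - (294 - 2q_K)/2) - 122q_K = (288 - q_K)q_K - 122q_K.
The leader's first-order condition 166 - 2q_K = 0 yields q_K = 83.
Then q_L = (294 - 2·83)/4 = 32.
Total output Q = 115, so price P = 435 - 2·115 = 205.

205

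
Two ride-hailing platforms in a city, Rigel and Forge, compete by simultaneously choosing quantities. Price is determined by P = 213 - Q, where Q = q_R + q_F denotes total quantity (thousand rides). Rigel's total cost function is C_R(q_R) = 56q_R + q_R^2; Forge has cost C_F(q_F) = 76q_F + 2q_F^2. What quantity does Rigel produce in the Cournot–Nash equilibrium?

35

Rigel's profit: π_R = (213 - Q)q_R - (56q_R + q_R²). Setting ∂π_R/∂q_R = 0: 157 - 4q_R - (q_F) = 0.
Forge's first-order condition: 137 - 6q_F - (q_R) = 0.
So q_R = (157 - q_F)/4 and q_F = (137 - q_R)/6.
Solving the pair: q_R = 35, q_F = 17.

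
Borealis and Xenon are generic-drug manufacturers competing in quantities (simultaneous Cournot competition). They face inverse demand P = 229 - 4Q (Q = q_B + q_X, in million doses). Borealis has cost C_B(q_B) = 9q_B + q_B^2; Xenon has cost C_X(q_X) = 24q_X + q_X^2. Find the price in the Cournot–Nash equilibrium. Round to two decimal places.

Borealis's profit: π_B = (229 - 4Q)q_B - (9q_B + q_B²). Setting ∂π_B/∂q_B = 0: 220 - 10q_B - 4(q_X) = 0.
Xenon's first-order condition: 205 - 10q_X - 4(q_B) = 0.
So q_B = (220 - 4q_X)/10 and q_X = (205 - 4q_B)/10.
Substituting one into the other gives q_B = 115/7 and q_X = 195/14.
Total output Q = 425/14, so price P = 229 - 4·(425/14) = 753/7.

107.57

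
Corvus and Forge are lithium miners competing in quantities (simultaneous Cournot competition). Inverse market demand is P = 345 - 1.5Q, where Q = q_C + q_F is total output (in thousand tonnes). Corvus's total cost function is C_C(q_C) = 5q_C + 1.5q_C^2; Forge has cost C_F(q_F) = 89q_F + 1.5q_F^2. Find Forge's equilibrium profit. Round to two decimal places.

Corvus's profit: π_C = (345 - 1.5Q)q_C - (5q_C + (3/2)q_C²). Setting ∂π_C/∂q_C = 0: 340 - 6q_C - (3/2)(q_F) = 0.
Forge's first-order condition: 256 - 6q_F - (3/2)(q_C) = 0.
Best responses: q_C = (340 - (3/2)q_F)/6, q_F = (256 - (3/2)q_C)/6.
Solving the pair: q_C = 736/15, q_F = 152/5.
Price P = 345 - (3/2)·(1192/15) = 1129/5.
Forge's profit: (1129/5)·(152/5) - 89·(152/5) - (3/2)(152/5)² = 2772.4800.

2772.48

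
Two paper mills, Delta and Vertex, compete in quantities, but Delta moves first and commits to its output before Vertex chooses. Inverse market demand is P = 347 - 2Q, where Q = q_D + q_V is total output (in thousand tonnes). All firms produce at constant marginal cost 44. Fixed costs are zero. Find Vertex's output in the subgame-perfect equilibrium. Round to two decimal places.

37.88

The follower Vertex best-responds to any q_D: π_V = (347 - 2Q)q_V - 44q_V.
Setting the follower's marginal profit to zero, 303 - 2q_D - 4q_V = 0, i.e. q_V = (303 - 2q_D)/4.
Delta substitutes q_V(q_D) into its own profit: π_D = q_D(347 - 2q_D - (303 - 2q_D)/2) - 44q_D = (391/2 - q_D)q_D - 44q_D.
The leader's first-order condition 303/2 - 2q_D = 0 yields q_D = 303/4.
Then q_V = (303 - 2·(303/4))/4 = 303/8.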